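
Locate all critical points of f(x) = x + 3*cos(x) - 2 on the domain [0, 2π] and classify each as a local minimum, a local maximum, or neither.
f'(x) = 1 - 3*sin(x)

Solve f'(x) = 0 on [0, 2π]:
  f'(x) = 0 ⇔ sin(x) = 1/3, i.e. x = arcsin(1/3) + 2nπ or x = π − arcsin(1/3) + 2nπ; keep the solutions lying in [0, 2π].
  ⇒ x = asin(1/3) ≈ 0.3398, pi - asin(1/3) ≈ 2.8018

f''(x) = -3*cos(x)
Second-derivative test at each critical point:
  f''(0.3398) = -2.8284 < 0 → local maximum
  f''(2.8018) = 2.8284 > 0 → local minimum

Critical points: x = asin(1/3) ≈ 0.3398 (local maximum); x = pi - asin(1/3) ≈ 2.8018 (local minimum)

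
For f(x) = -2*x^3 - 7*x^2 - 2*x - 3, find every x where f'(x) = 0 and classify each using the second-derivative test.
f'(x) = -6*x^2 - 14*x - 2

Solve f'(x) = 0:
  Factor: -6*x^2 - 14*x - 2 = -2*(3*x^2 + 7*x + 1); 3*x^2 + 7*x + 1 = 0 has no rational roots; quadratic formula: x = (-7 ± √37)/6.
  ⇒ x = -7/6 - sqrt(37)/6 ≈ -2.1805, -7/6 + sqrt(37)/6 ≈ -0.1529

f''(x) = -12*x - 14
Second-derivative test at each critical point:
  f''(-2.1805) = 12.1655 > 0 → local minimum
  f''(-0.1529) = -12.1655 < 0 → local maximum

Critical points: x = -7/6 - sqrt(37)/6 ≈ -2.1805 (local minimum); x = -7/6 + sqrt(37)/6 ≈ -0.1529 (local maximum)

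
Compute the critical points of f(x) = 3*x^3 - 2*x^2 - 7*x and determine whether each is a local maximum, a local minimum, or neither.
f'(x) = 9*x^2 - 4*x - 7

Solve f'(x) = 0:
  9*x^2 - 4*x - 7 = 0 has no rational roots; quadratic formula: x = (4 ± √268)/18.
  ⇒ x = 2/9 - sqrt(67)/9 ≈ -0.6873, 2/9 + sqrt(67)/9 ≈ 1.1317

f''(x) = 18*x - 4
Second-derivative test at each critical point:
  f''(-0.6873) = -16.3707 < 0 → local maximum
  f''(1.1317) = 16.3707 > 0 → local minimum

Critical points: x = 2/9 - sqrt(67)/9 ≈ -0.6873 (local maximum); x = 2/9 + sqrt(67)/9 ≈ 1.1317 (local minimum)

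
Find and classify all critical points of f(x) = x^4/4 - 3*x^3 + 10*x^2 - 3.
f'(x) = x*(x^2 - 9*x + 20)

Solve f'(x) = 0:
  Factor: x^3 - 9*x^2 + 20*x = x*(x - 5)*(x - 4) = 0.
  ⇒ x = 0, 4, 5

f''(x) = 3*x^2 - 18*x + 20
Second-derivative test at each critical point:
  f''(0) = 20 > 0 → local minimum
  f''(4) = -4 < 0 → local maximum
  f''(5) = 5 > 0 → local minimum

Critical points: x = 0 (local minimum); x = 4 (local maximum); x = 5 (local minimum)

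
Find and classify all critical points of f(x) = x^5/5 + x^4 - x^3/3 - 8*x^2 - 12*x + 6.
f'(x) = x^4 + 4*x^3 - x^2 - 16*x - 12

Solve f'(x) = 0:
  Factor: x^4 + 4*x^3 - x^2 - 16*x - 12 = (x - 2)*(x + 1)*(x + 2)*(x + 3) = 0.
  ⇒ x = -3, -2, -1, 2

f''(x) = 4*x^3 + 12*x^2 - 2*x - 16
Second-derivative test at each critical point:
  f''(-3) = -10 < 0 → local maximum
  f''(-2) = 4 > 0 → local minimum
  f''(-1) = -6 < 0 → local maximum
  f''(2) = 60 > 0 → local minimum

Critical points: x = -3 (local maximum); x = -2 (local minimum); x = -1 (local maximum); x = 2 (local minimum)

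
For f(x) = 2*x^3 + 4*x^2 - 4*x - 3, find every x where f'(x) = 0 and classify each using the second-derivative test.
f'(x) = 6*x^2 + 8*x - 4

Solve f'(x) = 0:
  Factor: 6*x^2 + 8*x - 4 = 2*(3*x^2 + 4*x - 2); 3*x^2 + 4*x - 2 = 0 has no rational roots; quadratic formula: x = (-4 ± √40)/6.
  ⇒ x = -sqrt(10)/3 - 2/3 ≈ -1.7208, -2/3 + sqrt(10)/3 ≈ 0.3874

f''(x) = 12*x + 8
Second-derivative test at each critical point:
  f''(-1.7208) = -12.6491 < 0 → local maximum
  f''(0.3874) = 12.6491 > 0 → local minimum

Critical points: x = -sqrt(10)/3 - 2/3 ≈ -1.7208 (local maximum); x = -2/3 + sqrt(10)/3 ≈ 0.3874 (local minimum)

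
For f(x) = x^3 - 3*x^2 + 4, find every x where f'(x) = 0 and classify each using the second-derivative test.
f'(x) = 3*x*(x - 2)

Solve f'(x) = 0:
  Factor: 3*x^2 - 6*x = 3*x*(x - 2) = 0.
  ⇒ x = 0, 2

f''(x) = 6*x - 6
Second-derivative test at each critical point:
  f''(0) = -6 < 0 → local maximum
  f''(2) = 6 > 0 → local minimum

Critical points: x = 0 (local maximum); x = 2 (local minimum)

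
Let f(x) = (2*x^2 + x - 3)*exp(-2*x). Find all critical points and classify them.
f'(x) = (-4*x^2 + 2*x + 7)*exp(-2*x)

Solve f'(x) = 0:
  f'(x) = (-4*x^2 + 2*x + 7)·exp(-2*x) and exp(-2*x) > 0 for every x, so f'(x) = 0 ⇔ -4*x^2 + 2*x + 7 = 0.
  4*x^2 - 2*x - 7 = 0 has no rational roots; quadratic formula: x = (2 ± √116)/8.
  ⇒ x = 1/4 - sqrt(29)/4 ≈ -1.0963, 1/4 + sqrt(29)/4 ≈ 1.5963

f''(x) = 4*(2*x^2 - 3*x - 3)*exp(-2*x)
Second-derivative test at each critical point:
  f''(-1.0963) = 96.4840 > 0 → local minimum
  f''(1.5963) = -0.4423 < 0 → local maximum

Critical points: x = 1/4 - sqrt(29)/4 ≈ -1.0963 (local minimum); x = 1/4 + sqrt(29)/4 ≈ 1.5963 (local maximum)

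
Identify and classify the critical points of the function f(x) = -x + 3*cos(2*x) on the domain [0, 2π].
f'(x) = -6*sin(2*x) - 1

Solve f'(x) = 0 on [0, 2π]:
  f'(x) = 0 ⇔ sin(2*x) = -1/6, i.e. 2*x = arcsin(-1/6) + 2nπ or 2*x = π − arcsin(-1/6) + 2nπ; keep the solutions lying in [0, 2π].
  ⇒ x = asin(1/6)/2 + pi/2 ≈ 1.6545, pi - asin(1/6)/2 ≈ 3.0579, asin(1/6)/2 + 3*pi/2 ≈ 4.7961, -asin(1/6)/2 + 2*pi ≈ 6.1995

f''(x) = -12*cos(2*x)
Second-derivative test at each critical point:
  f''(1.6545) = 11.8322 > 0 → local minimum
  f''(3.0579) = -11.8322 < 0 → local maximum
  f''(4.7961) = 11.8322 > 0 → local minimum
  f''(6.1995) = -11.8322 < 0 → local maximum

Critical points: x = asin(1/6)/2 + pi/2 ≈ 1.6545 (local minimum); x = pi - asin(1/6)/2 ≈ 3.0579 (local maximum); x = asin(1/6)/2 + 3*pi/2 ≈ 4.7961 (local minimum); x = -asin(1/6)/2 + 2*pi ≈ 6.1995 (local maximum)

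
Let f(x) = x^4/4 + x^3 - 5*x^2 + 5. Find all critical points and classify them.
f'(x) = x*(x^2 + 3*x - 10)

Solve f'(x) = 0:
  Factor: x^3 + 3*x^2 - 10*x = x*(x - 2)*(x + 5) = 0.
  ⇒ x = -5, 0, 2

f''(x) = 3*x^2 + 6*x - 10
Second-derivative test at each critical point:
  f''(-5) = 35 > 0 → local minimum
  f''(0) = -10 < 0 → local maximum
  f''(2) = 14 > 0 → local minimum

Critical points: x = -5 (local minimum); x = 0 (local maximum); x = 2 (local minimum)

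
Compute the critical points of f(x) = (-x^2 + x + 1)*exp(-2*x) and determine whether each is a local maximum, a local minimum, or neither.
f'(x) = (2*x^2 - 4*x - 1)*exp(-2*x)

Solve f'(x) = 0:
  f'(x) = (2*x^2 - 4*x - 1)·exp(-2*x) and exp(-2*x) > 0 for every x, so f'(x) = 0 ⇔ 2*x^2 - 4*x - 1 = 0.
  2*x^2 - 4*x - 1 = 0 has no rational roots; quadratic formula: x = (4 ± √24)/4.
  ⇒ x = 1 - sqrt(6)/2 ≈ -0.2247, 1 + sqrt(6)/2 ≈ 2.2247

f''(x) = 2*(-2*x^2 + 6*x - 1)*exp(-2*x)
Second-derivative test at each critical point:
  f''(-0.2247) = -7.6792 < 0 → local maximum
  f''(2.2247) = 0.0572 > 0 → local minimum

Critical points: x = 1 - sqrt(6)/2 ≈ -0.2247 (local maximum); x = 1 + sqrt(6)/2 ≈ 2.2247 (local minimum)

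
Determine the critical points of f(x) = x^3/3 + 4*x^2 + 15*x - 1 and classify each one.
f'(x) = x^2 + 8*x + 15

Solve f'(x) = 0:
  Factor: x^2 + 8*x + 15 = (x + 3)*(x + 5) = 0.
  ⇒ x = -5, -3

f''(x) = 2*x + 8
Second-derivative test at each critical point:
  f''(-5) = -2 < 0 → local maximum
  f''(-3) = 2 > 0 → local minimum

Critical points: x = -5 (local maximum); x = -3 (local minimum)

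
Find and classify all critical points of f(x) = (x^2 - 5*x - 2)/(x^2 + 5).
f'(x) = (5*x^2 + 14*x - 25)/(x^4 + 10*x^2 + 25)

Solve f'(x) = 0:
  f'(x) = (5*x^2 + 14*x - 25)/(x^2 + 5)^2; the denominator is positive wherever f is defined, so f'(x) = 0 ⇔ 5*x^2 + 14*x - 25 = 0.
  5*x^2 + 14*x - 25 = 0 has no rational roots; quadratic formula: x = (-14 ± √696)/10.
  ⇒ x = -sqrt(174)/5 - 7/5 ≈ -4.0382, -7/5 + sqrt(174)/5 ≈ 1.2382

f''(x) = 2*(-5*x^3 - 21*x^2 + 75*x + 35)/(x^6 + 15*x^4 + 75*x^2 + 125)
Second-derivative test at each critical point:
  f''(-4.0382) = -0.0581 < 0 → local maximum
  f''(1.2382) = 0.6181 > 0 → local minimum

Critical points: x = -sqrt(174)/5 - 7/5 ≈ -4.0382 (local maximum); x = -7/5 + sqrt(174)/5 ≈ 1.2382 (local minimum)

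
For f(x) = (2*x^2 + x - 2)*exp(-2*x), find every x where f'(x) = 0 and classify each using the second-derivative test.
f'(x) = (-4*x^2 + 2*x + 5)*exp(-2*x)

Solve f'(x) = 0:
  f'(x) = (-4*x^2 + 2*x + 5)·exp(-2*x) and exp(-2*x) > 0 for every x, so f'(x) = 0 ⇔ -4*x^2 + 2*x + 5 = 0.
  4*x^2 - 2*x - 5 = 0 has no rational roots; quadratic formula: x = (2 ± √84)/8.
  ⇒ x = 1/4 - sqrt(21)/4 ≈ -0.8956, 1/4 + sqrt(21)/4 ≈ 1.3956

f''(x) = 4*(2*x^2 - 3*x - 2)*exp(-2*x)
Second-derivative test at each critical point:
  f''(-0.8956) = 54.9650 > 0 → local minimum
  f''(1.3956) = -0.5622 < 0 → local maximum

Critical points: x = 1/4 - sqrt(21)/4 ≈ -0.8956 (local minimum); x = 1/4 + sqrt(21)/4 ≈ 1.3956 (local maximum)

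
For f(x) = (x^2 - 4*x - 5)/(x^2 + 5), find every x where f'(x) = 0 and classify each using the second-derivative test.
f'(x) = 4*(x^2 + 5*x - 5)/(x^4 + 10*x^2 + 25)

Solve f'(x) = 0:
  f'(x) = 4*(x^2 + 5*x - 5)/(x^2 + 5)^2; the denominator is positive wherever f is defined, so f'(x) = 0 ⇔ 4*x^2 + 20*x - 20 = 0.
  Factor: 4*x^2 + 20*x - 20 = 4*(x^2 + 5*x - 5); x^2 + 5*x - 5 = 0 has no rational roots; quadratic formula: x = (-5 ± √45)/2.
  ⇒ x = -3*sqrt(5)/2 - 5/2 ≈ -5.8541, -5/2 + 3*sqrt(5)/2 ≈ 0.8541

f''(x) = 4*(-2*x^3 - 15*x^2 + 30*x + 25)/(x^6 + 15*x^4 + 75*x^2 + 125)
Second-derivative test at each critical point:
  f''(-5.8541) = -0.0174 < 0 → local maximum
  f''(0.8541) = 0.8174 > 0 → local minimum

Critical points: x = -3*sqrt(5)/2 - 5/2 ≈ -5.8541 (local maximum); x = -5/2 + 3*sqrt(5)/2 ≈ 0.8541 (local minimum)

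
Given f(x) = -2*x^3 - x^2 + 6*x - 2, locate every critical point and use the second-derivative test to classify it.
f'(x) = -6*x^2 - 2*x + 6

Solve f'(x) = 0:
  Factor: -6*x^2 - 2*x + 6 = -2*(3*x^2 + x - 3); 3*x^2 + x - 3 = 0 has no rational roots; quadratic formula: x = (-1 ± √37)/6.
  ⇒ x = -sqrt(37)/6 - 1/6 ≈ -1.1805, -1/6 + sqrt(37)/6 ≈ 0.8471

f''(x) = -12*x - 2
Second-derivative test at each critical point:
  f''(-1.1805) = 12.1655 > 0 → local minimum
  f''(0.8471) = -12.1655 < 0 → local maximum

Critical points: x = -sqrt(37)/6 - 1/6 ≈ -1.1805 (local minimum); x = -1/6 + sqrt(37)/6 ≈ 0.8471 (local maximum)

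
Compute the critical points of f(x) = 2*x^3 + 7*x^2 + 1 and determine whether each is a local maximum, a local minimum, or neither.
f'(x) = 2*x*(3*x + 7)

Solve f'(x) = 0:
  Factor: 6*x^2 + 14*x = 2*x*(3*x + 7) = 0.
  ⇒ x = -7/3, 0

f''(x) = 12*x + 14
Second-derivative test at each critical point:
  f''(-7/3) = -14 < 0 → local maximum
  f''(0) = 14 > 0 → local minimum

Critical points: x = -7/3 (local maximum); x = 0 (local minimum)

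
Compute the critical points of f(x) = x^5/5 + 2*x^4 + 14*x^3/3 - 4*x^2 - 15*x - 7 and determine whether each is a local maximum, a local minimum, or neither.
f'(x) = x^4 + 8*x^3 + 14*x^2 - 8*x - 15

Solve f'(x) = 0:
  Factor: x^4 + 8*x^3 + 14*x^2 - 8*x - 15 = (x - 1)*(x + 1)*(x + 3)*(x + 5) = 0.
  ⇒ x = -5, -3, -1, 1

f''(x) = 4*x^3 + 24*x^2 + 28*x - 8
Second-derivative test at each critical point:
  f''(-5) = -48 < 0 → local maximum
  f''(-3) = 16 > 0 → local minimum
  f''(-1) = -16 < 0 → local maximum
  f''(1) = 48 > 0 → local minimum

Critical points: x = -5 (local maximum); x = -3 (local minimum); x = -1 (local maximum); x = 1 (local minimum)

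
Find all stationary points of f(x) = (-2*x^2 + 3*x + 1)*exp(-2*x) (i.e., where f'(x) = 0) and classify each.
f'(x) = (4*x^2 - 10*x + 1)*exp(-2*x)

Solve f'(x) = 0:
  f'(x) = (4*x^2 - 10*x + 1)·exp(-2*x) and exp(-2*x) > 0 for every x, so f'(x) = 0 ⇔ 4*x^2 - 10*x + 1 = 0.
  4*x^2 - 10*x + 1 = 0 has no rational roots; quadratic formula: x = (10 ± √84)/8.
  ⇒ x = 5/4 - sqrt(21)/4 ≈ 0.1044, sqrt(21)/4 + 5/4 ≈ 2.3956

f''(x) = 4*(-2*x^2 + 7*x - 3)*exp(-2*x)
Second-derivative test at each critical point:
  f''(0.1044) = -7.4387 < 0 → local maximum
  f''(2.3956) = 0.0761 > 0 → local minimum

Critical points: x = 5/4 - sqrt(21)/4 ≈ 0.1044 (local maximum); x = sqrt(21)/4 + 5/4 ≈ 2.3956 (local minimum)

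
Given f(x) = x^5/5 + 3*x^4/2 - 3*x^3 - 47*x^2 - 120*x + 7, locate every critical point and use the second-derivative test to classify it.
f'(x) = x^4 + 6*x^3 - 9*x^2 - 94*x - 120

Solve f'(x) = 0:
  Factor: x^4 + 6*x^3 - 9*x^2 - 94*x - 120 = (x - 4)*(x + 2)*(x + 3)*(x + 5) = 0.
  ⇒ x = -5, -3, -2, 4

f''(x) = 4*x^3 + 18*x^2 - 18*x - 94
Second-derivative test at each critical point:
  f''(-5) = -54 < 0 → local maximum
  f''(-3) = 14 > 0 → local minimum
  f''(-2) = -18 < 0 → local maximum
  f''(4) = 378 > 0 → local minimum

Critical points: x = -5 (local maximum); x = -3 (local minimum); x = -2 (local maximum); x = 4 (local minimum)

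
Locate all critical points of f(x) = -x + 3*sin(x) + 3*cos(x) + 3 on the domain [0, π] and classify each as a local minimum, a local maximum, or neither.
f'(x) = 3*sqrt(2)*cos(x + pi/4) - 1

Solve f'(x) = 0 on [0, π]:
  f'(x) = 0 ⇔ -3*sin(x) + 3*cos(x) = 1. Write the left side as R·cos(x + φ) with R = √(3² + 3²) = 3*sqrt(2), cos φ = sqrt(2)/2, sin φ = sqrt(2)/2; then cos(x + φ) = sqrt(2)/6. Solve for x and keep the solutions lying in [0, π].
  ⇒ x = atan((-1 + sqrt(17))/(1 + sqrt(17))) ≈ 0.5475

f''(x) = -3*sqrt(2)*sin(x + pi/4)
Second-derivative test at each critical point:
  f''(0.5475) = -4.1231 < 0 → local maximum

Critical points: x = atan((-1 + sqrt(17))/(1 + sqrt(17))) ≈ 0.5475 (local maximum)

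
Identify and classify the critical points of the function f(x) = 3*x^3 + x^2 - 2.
f'(x) = x*(9*x + 2)

Solve f'(x) = 0:
  Factor: 9*x^2 + 2*x = x*(9*x + 2) = 0.
  ⇒ x = -2/9, 0

f''(x) = 18*x + 2
Second-derivative test at each critical point:
  f''(-2/9) = -2 < 0 → local maximum
  f''(0) = 2 > 0 → local minimum

Critical points: x = -2/9 (local maximum); x = 0 (local minimum)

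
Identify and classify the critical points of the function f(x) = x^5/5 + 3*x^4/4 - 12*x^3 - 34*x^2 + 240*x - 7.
f'(x) = x^4 + 3*x^3 - 36*x^2 - 68*x + 240

Solve f'(x) = 0:
  Factor: x^4 + 3*x^3 - 36*x^2 - 68*x + 240 = (x - 5)*(x - 2)*(x + 4)*(x + 6) = 0.
  ⇒ x = -6, -4, 2, 5

f''(x) = 4*x^3 + 9*x^2 - 72*x - 68
Second-derivative test at each critical point:
  f''(-6) = -176 < 0 → local maximum
  f''(-4) = 108 > 0 → local minimum
  f''(2) = -144 < 0 → local maximum
  f''(5) = 297 > 0 → local minimum

Critical points: x = -6 (local maximum); x = -4 (local minimum); x = 2 (local maximum); x = 5 (local minimum)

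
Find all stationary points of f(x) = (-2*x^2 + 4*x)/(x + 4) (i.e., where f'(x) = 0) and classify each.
f'(x) = 2*(-x^2 - 8*x + 8)/(x^2 + 8*x + 16)

Solve f'(x) = 0:
  f'(x) = -2*(x^2 + 8*x - 8)/(x + 4)^2; the denominator is positive wherever f is defined, so f'(x) = 0 ⇔ -2*x^2 - 16*x + 16 = 0.
  Factor: -2*x^2 - 16*x + 16 = -2*(x^2 + 8*x - 8); x^2 + 8*x - 8 = 0 has no rational roots; quadratic formula: x = (-8 ± √96)/2.
  ⇒ x = -2*sqrt(6) - 4 ≈ -8.8990, -4 + 2*sqrt(6) ≈ 0.8990

f''(x) = -96/(x^3 + 12*x^2 + 48*x + 64)
Second-derivative test at each critical point:
  f''(-8.8990) = 0.8165 > 0 → local minimum
  f''(0.8990) = -0.8165 < 0 → local maximum

Critical points: x = -2*sqrt(6) - 4 ≈ -8.8990 (local minimum); x = -4 + 2*sqrt(6) ≈ 0.8990 (local maximum)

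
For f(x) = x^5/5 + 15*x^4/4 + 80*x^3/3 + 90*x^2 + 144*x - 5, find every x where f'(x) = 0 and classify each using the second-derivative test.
f'(x) = x^4 + 15*x^3 + 80*x^2 + 180*x + 144

Solve f'(x) = 0:
  Factor: x^4 + 15*x^3 + 80*x^2 + 180*x + 144 = (x + 2)*(x + 3)*(x + 4)*(x + 6) = 0.
  ⇒ x = -6, -4, -3, -2

f''(x) = 4*x^3 + 45*x^2 + 160*x + 180
Second-derivative test at each critical point:
  f''(-6) = -24 < 0 → local maximum
  f''(-4) = 4 > 0 → local minimum
  f''(-3) = -3 < 0 → local maximum
  f''(-2) = 8 > 0 → local minimum

Critical points: x = -6 (local maximum); x = -4 (local minimum); x = -3 (local maximum); x = -2 (local minimum)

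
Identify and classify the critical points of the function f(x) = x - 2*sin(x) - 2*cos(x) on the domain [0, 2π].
f'(x) = -2*sqrt(2)*cos(x + pi/4) + 1

Solve f'(x) = 0 on [0, 2π]:
  f'(x) = 0 ⇔ 2*sin(x) - 2*cos(x) = -1. Write the left side as R·cos(x + φ) with R = √((-2)² + (-2)²) = 2*sqrt(2), cos φ = -sqrt(2)/2, sin φ = -sqrt(2)/2; then cos(x + φ) = -sqrt(2)/4. Solve for x and keep the solutions lying in [0, 2π].
  ⇒ x = atan((-1 + sqrt(7))/(1 + sqrt(7))) ≈ 0.4240, atan((-sqrt(7) - 1)/(1 - sqrt(7))) + pi ≈ 4.2884

f''(x) = 2*sqrt(2)*sin(x + pi/4)
Second-derivative test at each critical point:
  f''(0.4240) = 2.6458 > 0 → local minimum
  f''(4.2884) = -2.6458 < 0 → local maximum

Critical points: x = atan((-1 + sqrt(7))/(1 + sqrt(7))) ≈ 0.4240 (local minimum); x = atan((-sqrt(7) - 1)/(1 - sqrt(7))) + pi ≈ 4.2884 (local maximum)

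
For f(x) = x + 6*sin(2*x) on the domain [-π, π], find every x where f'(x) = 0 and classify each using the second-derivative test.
f'(x) = 12*cos(2*x) + 1

Solve f'(x) = 0 on [-π, π]:
  f'(x) = 0 ⇔ cos(2*x) = -1/12, i.e. 2*x = ±arccos(-1/12) + 2nπ; keep the solutions lying in [-π, π].
  ⇒ x = -pi + acos(-1/12)/2 ≈ -2.3145, -acos(-1/12)/2 ≈ -0.8271, acos(-1/12)/2 ≈ 0.8271, pi - acos(-1/12)/2 ≈ 2.3145

f''(x) = -24*sin(2*x)
Second-derivative test at each critical point:
  f''(-2.3145) = -23.9165 < 0 → local maximum
  f''(-0.8271) = 23.9165 > 0 → local minimum
  f''(0.8271) = -23.9165 < 0 → local maximum
  f''(2.3145) = 23.9165 > 0 → local minimum

Critical points: x = -pi + acos(-1/12)/2 ≈ -2.3145 (local maximum); x = -acos(-1/12)/2 ≈ -0.8271 (local minimum); x = acos(-1/12)/2 ≈ 0.8271 (local maximum); x = pi - acos(-1/12)/2 ≈ 2.3145 (local minimum)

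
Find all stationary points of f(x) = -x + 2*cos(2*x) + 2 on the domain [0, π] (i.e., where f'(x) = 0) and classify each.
f'(x) = -4*sin(2*x) - 1

Solve f'(x) = 0 on [0, π]:
  f'(x) = 0 ⇔ sin(2*x) = -1/4, i.e. 2*x = arcsin(-1/4) + 2nπ or 2*x = π − arcsin(-1/4) + 2nπ; keep the solutions lying in [0, π].
  ⇒ x = asin(1/4)/2 + pi/2 ≈ 1.6971, pi - asin(1/4)/2 ≈ 3.0153

f''(x) = -8*cos(2*x)
Second-derivative test at each critical point:
  f''(1.6971) = 7.7460 > 0 → local minimum
  f''(3.0153) = -7.7460 < 0 → local maximum

Critical points: x = asin(1/4)/2 + pi/2 ≈ 1.6971 (local minimum); x = pi - asin(1/4)/2 ≈ 3.0153 (local maximum)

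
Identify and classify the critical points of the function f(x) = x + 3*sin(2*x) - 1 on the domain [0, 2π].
f'(x) = 6*cos(2*x) + 1

Solve f'(x) = 0 on [0, 2π]:
  f'(x) = 0 ⇔ cos(2*x) = -1/6, i.e. 2*x = ±arccos(-1/6) + 2nπ; keep the solutions lying in [0, 2π].
  ⇒ x = acos(-1/6)/2 ≈ 0.8691, pi - acos(-1/6)/2 ≈ 2.2725, acos(-1/6)/2 + pi ≈ 4.0107, -acos(-1/6)/2 + 2*pi ≈ 5.4141

f''(x) = -12*sin(2*x)
Second-derivative test at each critical point:
  f''(0.8691) = -11.8322 < 0 → local maximum
  f''(2.2725) = 11.8322 > 0 → local minimum
  f''(4.0107) = -11.8322 < 0 → local maximum
  f''(5.4141) = 11.8322 > 0 → local minimum

Critical points: x = acos(-1/6)/2 ≈ 0.8691 (local maximum); x = pi - acos(-1/6)/2 ≈ 2.2725 (local minimum); x = acos(-1/6)/2 + pi ≈ 4.0107 (local maximum); x = -acos(-1/6)/2 + 2*pi ≈ 5.4141 (local minimum)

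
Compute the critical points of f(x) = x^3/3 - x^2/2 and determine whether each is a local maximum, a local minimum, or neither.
f'(x) = x*(x - 1)

Solve f'(x) = 0:
  Factor: x^2 - x = x*(x - 1) = 0.
  ⇒ x = 0, 1

f''(x) = 2*x - 1
Second-derivative test at each critical point:
  f''(0) = -1 < 0 → local maximum
  f''(1) = 1 > 0 → local minimum

Critical points: x = 0 (local maximum); x = 1 (local minimum)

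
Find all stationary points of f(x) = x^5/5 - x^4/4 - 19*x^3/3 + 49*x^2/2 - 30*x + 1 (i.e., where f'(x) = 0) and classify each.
f'(x) = x^4 - x^3 - 19*x^2 + 49*x - 30

Solve f'(x) = 0:
  Factor: x^4 - x^3 - 19*x^2 + 49*x - 30 = (x - 3)*(x - 2)*(x - 1)*(x + 5) = 0.
  ⇒ x = -5, 1, 2, 3

f''(x) = 4*x^3 - 3*x^2 - 38*x + 49
Second-derivative test at each critical point:
  f''(-5) = -336 < 0 → local maximum
  f''(1) = 12 > 0 → local minimum
  f''(2) = -7 < 0 → local maximum
  f''(3) = 16 > 0 → local minimum

Critical points: x = -5 (local maximum); x = 1 (local minimum); x = 2 (local maximum); x = 3 (local minimum)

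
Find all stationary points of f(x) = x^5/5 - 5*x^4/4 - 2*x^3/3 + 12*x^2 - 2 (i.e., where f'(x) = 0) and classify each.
f'(x) = x*(x^3 - 5*x^2 - 2*x + 24)

Solve f'(x) = 0:
  Factor: x^4 - 5*x^3 - 2*x^2 + 24*x = x*(x - 4)*(x - 3)*(x + 2) = 0.
  ⇒ x = -2, 0, 3, 4

f''(x) = 4*x^3 - 15*x^2 - 4*x + 24
Second-derivative test at each critical point:
  f''(-2) = -60 < 0 → local maximum
  f''(0) = 24 > 0 → local minimum
  f''(3) = -15 < 0 → local maximum
  f''(4) = 24 > 0 → local minimum

Critical points: x = -2 (local maximum); x = 0 (local minimum); x = 3 (local maximum); x = 4 (local minimum)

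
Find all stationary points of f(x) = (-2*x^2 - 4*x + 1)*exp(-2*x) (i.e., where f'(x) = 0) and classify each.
f'(x) = 2*(2*x^2 + 2*x - 3)*exp(-2*x)

Solve f'(x) = 0:
  f'(x) = (4*x^2 + 4*x - 6)·exp(-2*x) and exp(-2*x) > 0 for every x, so f'(x) = 0 ⇔ 4*x^2 + 4*x - 6 = 0.
  Factor: 4*x^2 + 4*x - 6 = 2*(2*x^2 + 2*x - 3); 2*x^2 + 2*x - 3 = 0 has no rational roots; quadratic formula: x = (-2 ± √28)/4.
  ⇒ x = -sqrt(7)/2 - 1/2 ≈ -1.8229, -1/2 + sqrt(7)/2 ≈ 0.8229

f''(x) = 8*(2 - x^2)*exp(-2*x)
Second-derivative test at each critical point:
  f''(-1.8229) = -405.4513 < 0 → local maximum
  f''(0.8229) = 2.0411 > 0 → local minimum

Critical points: x = -sqrt(7)/2 - 1/2 ≈ -1.8229 (local maximum); x = -1/2 + sqrt(7)/2 ≈ 0.8229 (local minimum)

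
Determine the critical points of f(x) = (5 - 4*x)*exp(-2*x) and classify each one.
f'(x) = 2*(4*x - 7)*exp(-2*x)

Solve f'(x) = 0:
  f'(x) = (8*x - 14)·exp(-2*x) and exp(-2*x) > 0 for every x, so f'(x) = 0 ⇔ 8*x - 14 = 0.
  Factor: 8*x - 14 = 2*(4*x - 7) = 0.
  ⇒ x = 7/4

f''(x) = 4*(9 - 4*x)*exp(-2*x)
Second-derivative test at each critical point:
  f''(7/4) = 0.2416 > 0 → local minimum

Critical points: x = 7/4 (local minimum)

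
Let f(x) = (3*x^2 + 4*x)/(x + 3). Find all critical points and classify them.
f'(x) = 3*(x^2 + 6*x + 4)/(x^2 + 6*x + 9)

Solve f'(x) = 0:
  f'(x) = 3*(x^2 + 6*x + 4)/(x + 3)^2; the denominator is positive wherever f is defined, so f'(x) = 0 ⇔ 3*x^2 + 18*x + 12 = 0.
  Factor: 3*x^2 + 18*x + 12 = 3*(x^2 + 6*x + 4); x^2 + 6*x + 4 = 0 has no rational roots; quadratic formula: x = (-6 ± √20)/2.
  ⇒ x = -3 - sqrt(5) ≈ -5.2361, -3 + sqrt(5) ≈ -0.7639

f''(x) = 30/(x^3 + 9*x^2 + 27*x + 27)
Second-derivative test at each critical point:
  f''(-5.2361) = -2.6833 < 0 → local maximum
  f''(-0.7639) = 2.6833 > 0 → local minimum

Critical points: x = -3 - sqrt(5) ≈ -5.2361 (local maximum); x = -3 + sqrt(5) ≈ -0.7639 (local minimum)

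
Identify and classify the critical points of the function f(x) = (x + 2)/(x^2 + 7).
f'(x) = (x^2 - 2*x*(x + 2) + 7)/(x^2 + 7)^2

Solve f'(x) = 0:
  f'(x) = -(x^2 + 4*x - 7)/(x^2 + 7)^2; the denominator is positive wherever f is defined, so f'(x) = 0 ⇔ -x^2 - 4*x + 7 = 0.
  x^2 + 4*x - 7 = 0 has no rational roots; quadratic formula: x = (-4 ± √44)/2.
  ⇒ x = -sqrt(11) - 2 ≈ -5.3166, -2 + sqrt(11) ≈ 1.3166

f''(x) = 2*(4*x^2*(x + 2) - (3*x + 2)*(x^2 + 7))/(x^2 + 7)^3
Second-derivative test at each critical point:
  f''(-5.3166) = 0.0053 > 0 → local minimum
  f''(1.3166) = -0.0870 < 0 → local maximum

Critical points: x = -sqrt(11) - 2 ≈ -5.3166 (local minimum); x = -2 + sqrt(11) ≈ 1.3166 (local maximum)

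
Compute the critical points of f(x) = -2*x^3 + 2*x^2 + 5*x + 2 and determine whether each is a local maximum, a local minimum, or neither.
f'(x) = -6*x^2 + 4*x + 5

Solve f'(x) = 0:
  6*x^2 - 4*x - 5 = 0 has no rational roots; quadratic formula: x = (4 ± √136)/12.
  ⇒ x = 1/3 - sqrt(34)/6 ≈ -0.6385, 1/3 + sqrt(34)/6 ≈ 1.3052

f''(x) = 4 - 12*x
Second-derivative test at each critical point:
  f''(-0.6385) = 11.6619 > 0 → local minimum
  f''(1.3052) = -11.6619 < 0 → local maximum

Critical points: x = 1/3 - sqrt(34)/6 ≈ -0.6385 (local minimum); x = 1/3 + sqrt(34)/6 ≈ 1.3052 (local maximum)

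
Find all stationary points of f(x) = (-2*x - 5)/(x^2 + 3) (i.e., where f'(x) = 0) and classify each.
f'(x) = 2*(x^2 + 5*x - 3)/(x^4 + 6*x^2 + 9)

Solve f'(x) = 0:
  f'(x) = 2*(x^2 + 5*x - 3)/(x^2 + 3)^2; the denominator is positive wherever f is defined, so f'(x) = 0 ⇔ 2*x^2 + 10*x - 6 = 0.
  Factor: 2*x^2 + 10*x - 6 = 2*(x^2 + 5*x - 3); x^2 + 5*x - 3 = 0 has no rational roots; quadratic formula: x = (-5 ± √37)/2.
  ⇒ x = -sqrt(37)/2 - 5/2 ≈ -5.5414, -5/2 + sqrt(37)/2 ≈ 0.5414

f''(x) = 2*(-4*x^2*(2*x + 5) + (6*x + 5)*(x^2 + 3))/(x^2 + 3)^3
Second-derivative test at each critical point:
  f''(-5.5414) = -0.0107 < 0 → local maximum
  f''(0.5414) = 1.1218 > 0 → local minimum

Critical points: x = -sqrt(37)/2 - 5/2 ≈ -5.5414 (local maximum); x = -5/2 + sqrt(37)/2 ≈ 0.5414 (local minimum)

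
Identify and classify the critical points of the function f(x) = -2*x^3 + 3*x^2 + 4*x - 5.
f'(x) = -6*x^2 + 6*x + 4

Solve f'(x) = 0:
  Factor: -6*x^2 + 6*x + 4 = -2*(3*x^2 - 3*x - 2); 3*x^2 - 3*x - 2 = 0 has no rational roots; quadratic formula: x = (3 ± √33)/6.
  ⇒ x = 1/2 - sqrt(33)/6 ≈ -0.4574, 1/2 + sqrt(33)/6 ≈ 1.4574

f''(x) = 6 - 12*x
Second-derivative test at each critical point:
  f''(-0.4574) = 11.4891 > 0 → local minimum
  f''(1.4574) = -11.4891 < 0 → local maximum

Critical points: x = 1/2 - sqrt(33)/6 ≈ -0.4574 (local minimum); x = 1/2 + sqrt(33)/6 ≈ 1.4574 (local maximum)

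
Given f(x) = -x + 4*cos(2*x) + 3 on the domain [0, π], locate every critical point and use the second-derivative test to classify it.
f'(x) = -8*sin(2*x) - 1

Solve f'(x) = 0 on [0, π]:
  f'(x) = 0 ⇔ sin(2*x) = -1/8, i.e. 2*x = arcsin(-1/8) + 2nπ or 2*x = π − arcsin(-1/8) + 2nπ; keep the solutions lying in [0, π].
  ⇒ x = asin(1/8)/2 + pi/2 ≈ 1.6335, pi - asin(1/8)/2 ≈ 3.0789

f''(x) = -16*cos(2*x)
Second-derivative test at each critical point:
  f''(1.6335) = 15.8745 > 0 → local minimum
  f''(3.0789) = -15.8745 < 0 → local maximum

Critical points: x = asin(1/8)/2 + pi/2 ≈ 1.6335 (local minimum); x = pi - asin(1/8)/2 ≈ 3.0789 (local maximum)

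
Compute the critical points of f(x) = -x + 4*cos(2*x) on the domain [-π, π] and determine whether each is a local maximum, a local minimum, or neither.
f'(x) = -8*sin(2*x) - 1

Solve f'(x) = 0 on [-π, π]:
  f'(x) = 0 ⇔ sin(2*x) = -1/8, i.e. 2*x = arcsin(-1/8) + 2nπ or 2*x = π − arcsin(-1/8) + 2nπ; keep the solutions lying in [-π, π].
  ⇒ x = -pi/2 + asin(1/8)/2 ≈ -1.5081, -asin(1/8)/2 ≈ -0.0627, asin(1/8)/2 + pi/2 ≈ 1.6335, pi - asin(1/8)/2 ≈ 3.0789

f''(x) = -16*cos(2*x)
Second-derivative test at each critical point:
  f''(-1.5081) = 15.8745 > 0 → local minimum
  f''(-0.0627) = -15.8745 < 0 → local maximum
  f''(1.6335) = 15.8745 > 0 → local minimum
  f''(3.0789) = -15.8745 < 0 → local maximum

Critical points: x = -pi/2 + asin(1/8)/2 ≈ -1.5081 (local minimum); x = -asin(1/8)/2 ≈ -0.0627 (local maximum); x = asin(1/8)/2 + pi/2 ≈ 1.6335 (local minimum); x = pi - asin(1/8)/2 ≈ 3.0789 (local maximum)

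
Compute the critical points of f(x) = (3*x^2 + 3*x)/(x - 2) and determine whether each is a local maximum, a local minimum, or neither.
f'(x) = 3*(x^2 - 4*x - 2)/(x^2 - 4*x + 4)

Solve f'(x) = 0:
  f'(x) = 3*(x^2 - 4*x - 2)/(x - 2)^2; the denominator is positive wherever f is defined, so f'(x) = 0 ⇔ 3*x^2 - 12*x - 6 = 0.
  Factor: 3*x^2 - 12*x - 6 = 3*(x^2 - 4*x - 2); x^2 - 4*x - 2 = 0 has no rational roots; quadratic formula: x = (4 ± √24)/2.
  ⇒ x = 2 - sqrt(6) ≈ -0.4495, 2 + sqrt(6) ≈ 4.4495

f''(x) = 36/(x^3 - 6*x^2 + 12*x - 8)
Second-derivative test at each critical point:
  f''(-0.4495) = -2.4495 < 0 → local maximum
  f''(4.4495) = 2.4495 > 0 → local minimum

Critical points: x = 2 - sqrt(6) ≈ -0.4495 (local maximum); x = 2 + sqrt(6) ≈ 4.4495 (local minimum)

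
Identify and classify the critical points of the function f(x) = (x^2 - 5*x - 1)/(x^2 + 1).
f'(x) = (5*x^2 + 4*x - 5)/(x^4 + 2*x^2 + 1)

Solve f'(x) = 0:
  f'(x) = (5*x^2 + 4*x - 5)/(x^2 + 1)^2; the denominator is positive wherever f is defined, so f'(x) = 0 ⇔ 5*x^2 + 4*x - 5 = 0.
  5*x^2 + 4*x - 5 = 0 has no rational roots; quadratic formula: x = (-4 ± √116)/10.
  ⇒ x = -sqrt(29)/5 - 2/5 ≈ -1.4770, -2/5 + sqrt(29)/5 ≈ 0.6770

f''(x) = 2*(-5*x^3 - 6*x^2 + 15*x + 2)/(x^6 + 3*x^4 + 3*x^2 + 1)
Second-derivative test at each critical point:
  f''(-1.4770) = -1.0640 < 0 → local maximum
  f''(0.6770) = 5.0640 > 0 → local minimum

Critical points: x = -sqrt(29)/5 - 2/5 ≈ -1.4770 (local maximum); x = -2/5 + sqrt(29)/5 ≈ 0.6770 (local minimum)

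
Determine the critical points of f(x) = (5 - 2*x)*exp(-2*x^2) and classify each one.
f'(x) = 2*(2*x*(2*x - 5) - 1)*exp(-2*x^2)

Solve f'(x) = 0:
  f'(x) = (8*x^2 - 20*x - 2)·exp(-2*x^2) and exp(-2*x^2) > 0 for every x, so f'(x) = 0 ⇔ 8*x^2 - 20*x - 2 = 0.
  Factor: 8*x^2 - 20*x - 2 = 2*(4*x^2 - 10*x - 1); 4*x^2 - 10*x - 1 = 0 has no rational roots; quadratic formula: x = (10 ± √116)/8.
  ⇒ x = 5/4 - sqrt(29)/4 ≈ -0.0963, 5/4 + sqrt(29)/4 ≈ 2.5963

f''(x) = 4*(4*x^2*(5 - 2*x) + 6*x - 5)*exp(-2*x^2)
Second-derivative test at each critical point:
  f''(-0.0963) = -21.1449 < 0 → local maximum
  f''(2.5963) = 3.008e-05 > 0 → local minimum

Critical points: x = 5/4 - sqrt(29)/4 ≈ -0.0963 (local maximum); x = 5/4 + sqrt(29)/4 ≈ 2.5963 (local minimum)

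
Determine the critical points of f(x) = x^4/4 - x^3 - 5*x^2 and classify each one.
f'(x) = x*(x^2 - 3*x - 10)

Solve f'(x) = 0:
  Factor: x^3 - 3*x^2 - 10*x = x*(x - 5)*(x + 2) = 0.
  ⇒ x = -2, 0, 5

f''(x) = 3*x^2 - 6*x - 10
Second-derivative test at each critical point:
  f''(-2) = 14 > 0 → local minimum
  f''(0) = -10 < 0 → local maximum
  f''(5) = 35 > 0 → local minimum

Critical points: x = -2 (local minimum); x = 0 (local maximum); x = 5 (local minimum)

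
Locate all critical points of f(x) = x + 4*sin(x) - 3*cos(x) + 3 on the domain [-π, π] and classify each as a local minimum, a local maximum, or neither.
f'(x) = 3*sin(x) + 4*cos(x) + 1

Solve f'(x) = 0 on [-π, π]:
  f'(x) = 0 ⇔ 3*sin(x) + 4*cos(x) = -1. Write the left side as R·cos(x + φ) with R = √(4² + (-3)²) = 5, cos φ = 4/5, sin φ = -3/5; then cos(x + φ) = -1/5. Solve for x and keep the solutions lying in [-π, π].
  ⇒ x = atan((-8*sqrt(6) - 3)/(-4 + 6*sqrt(6))) ≈ -1.1287, atan((-3 + 8*sqrt(6))/(-6*sqrt(6) - 4)) + pi ≈ 2.4157

f''(x) = -4*sin(x) + 3*cos(x)
Second-derivative test at each critical point:
  f''(-1.1287) = 4.8990 > 0 → local minimum
  f''(2.4157) = -4.8990 < 0 → local maximum

Critical points: x = atan((-8*sqrt(6) - 3)/(-4 + 6*sqrt(6))) ≈ -1.1287 (local minimum); x = atan((-3 + 8*sqrt(6))/(-6*sqrt(6) - 4)) + pi ≈ 2.4157 (local maximum)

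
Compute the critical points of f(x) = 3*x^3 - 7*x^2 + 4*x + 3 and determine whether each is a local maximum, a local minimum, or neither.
f'(x) = 9*x^2 - 14*x + 4

Solve f'(x) = 0:
  9*x^2 - 14*x + 4 = 0 has no rational roots; quadratic formula: x = (14 ± √52)/18.
  ⇒ x = 7/9 - sqrt(13)/9 ≈ 0.3772, sqrt(13)/9 + 7/9 ≈ 1.1784

f''(x) = 18*x - 14
Second-derivative test at each critical point:
  f''(0.3772) = -7.2111 < 0 → local maximum
  f''(1.1784) = 7.2111 > 0 → local minimum

Critical points: x = 7/9 - sqrt(13)/9 ≈ 0.3772 (local maximum); x = sqrt(13)/9 + 7/9 ≈ 1.1784 (local minimum)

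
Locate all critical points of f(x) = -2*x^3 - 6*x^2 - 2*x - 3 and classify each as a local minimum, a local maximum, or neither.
f'(x) = -6*x^2 - 12*x - 2

Solve f'(x) = 0:
  Factor: -6*x^2 - 12*x - 2 = -2*(3*x^2 + 6*x + 1); 3*x^2 + 6*x + 1 = 0 has no rational roots; quadratic formula: x = (-6 ± √24)/6.
  ⇒ x = -1 - sqrt(6)/3 ≈ -1.8165, -1 + sqrt(6)/3 ≈ -0.1835

f''(x) = -12*x - 12
Second-derivative test at each critical point:
  f''(-1.8165) = 9.7980 > 0 → local minimum
  f''(-0.1835) = -9.7980 < 0 → local maximum

Critical points: x = -1 - sqrt(6)/3 ≈ -1.8165 (local minimum); x = -1 + sqrt(6)/3 ≈ -0.1835 (local maximum)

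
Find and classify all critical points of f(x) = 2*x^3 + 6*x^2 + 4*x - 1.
f'(x) = 6*x^2 + 12*x + 4

Solve f'(x) = 0:
  Factor: 6*x^2 + 12*x + 4 = 2*(3*x^2 + 6*x + 2); 3*x^2 + 6*x + 2 = 0 has no rational roots; quadratic formula: x = (-6 ± √12)/6.
  ⇒ x = -1 - sqrt(3)/3 ≈ -1.5774, -1 + sqrt(3)/3 ≈ -0.4226

f''(x) = 12*x + 12
Second-derivative test at each critical point:
  f''(-1.5774) = -6.9282 < 0 → local maximum
  f''(-0.4226) = 6.9282 > 0 → local minimum

Critical points: x = -1 - sqrt(3)/3 ≈ -1.5774 (local maximum); x = -1 + sqrt(3)/3 ≈ -0.4226 (local minimum)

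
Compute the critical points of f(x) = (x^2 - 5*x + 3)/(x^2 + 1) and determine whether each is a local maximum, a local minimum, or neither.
f'(x) = (5*x^2 - 4*x - 5)/(x^4 + 2*x^2 + 1)

Solve f'(x) = 0:
  f'(x) = (5*x^2 - 4*x - 5)/(x^2 + 1)^2; the denominator is positive wherever f is defined, so f'(x) = 0 ⇔ 5*x^2 - 4*x - 5 = 0.
  5*x^2 - 4*x - 5 = 0 has no rational roots; quadratic formula: x = (4 ± √116)/10.
  ⇒ x = 2/5 - sqrt(29)/5 ≈ -0.6770, 2/5 + sqrt(29)/5 ≈ 1.4770

f''(x) = 2*(-5*x^3 + 6*x^2 + 15*x - 2)/(x^6 + 3*x^4 + 3*x^2 + 1)
Second-derivative test at each critical point:
  f''(-0.6770) = -5.0640 < 0 → local maximum
  f''(1.4770) = 1.0640 > 0 → local minimum

Critical points: x = 2/5 - sqrt(29)/5 ≈ -0.6770 (local maximum); x = 2/5 + sqrt(29)/5 ≈ 1.4770 (local minimum)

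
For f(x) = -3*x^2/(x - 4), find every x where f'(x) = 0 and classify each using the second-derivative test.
f'(x) = 3*x*(8 - x)/(x - 4)^2

Solve f'(x) = 0:
  f'(x) = -3*x*(x - 8)/(x - 4)^2; the denominator is positive wherever f is defined, so f'(x) = 0 ⇔ -3*x^2 + 24*x = 0.
  Factor: -3*x^2 + 24*x = -3*x*(x - 8) = 0.
  ⇒ x = 0, 8

f''(x) = -96/(x^3 - 12*x^2 + 48*x - 64)
Second-derivative test at each critical point:
  f''(0) = 3/2 > 0 → local minimum
  f''(8) = -3/2 < 0 → local maximum

Critical points: x = 0 (local minimum); x = 8 (local maximum)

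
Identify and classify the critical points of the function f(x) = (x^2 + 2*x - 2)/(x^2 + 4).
f'(x) = 2*(-x^2 + 6*x + 4)/(x^4 + 8*x^2 + 16)

Solve f'(x) = 0:
  f'(x) = -2*(x^2 - 6*x - 4)/(x^2 + 4)^2; the denominator is positive wherever f is defined, so f'(x) = 0 ⇔ -2*x^2 + 12*x + 8 = 0.
  Factor: -2*x^2 + 12*x + 8 = -2*(x^2 - 6*x - 4); x^2 - 6*x - 4 = 0 has no rational roots; quadratic formula: x = (6 ± √52)/2.
  ⇒ x = 3 - sqrt(13) ≈ -0.6056, 3 + sqrt(13) ≈ 6.6056

f''(x) = 4*(x^3 - 9*x^2 - 12*x + 12)/(x^6 + 12*x^4 + 48*x^2 + 64)
Second-derivative test at each critical point:
  f''(-0.6056) = 0.7564 > 0 → local minimum
  f''(6.6056) = -0.0064 < 0 → local maximum

Critical points: x = 3 - sqrt(13) ≈ -0.6056 (local minimum); x = 3 + sqrt(13) ≈ 6.6056 (local maximum)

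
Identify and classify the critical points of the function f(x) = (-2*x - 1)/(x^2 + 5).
f'(x) = 2*(x^2 + x - 5)/(x^4 + 10*x^2 + 25)

Solve f'(x) = 0:
  f'(x) = 2*(x^2 + x - 5)/(x^2 + 5)^2; the denominator is positive wherever f is defined, so f'(x) = 0 ⇔ 2*x^2 + 2*x - 10 = 0.
  Factor: 2*x^2 + 2*x - 10 = 2*(x^2 + x - 5); x^2 + x - 5 = 0 has no rational roots; quadratic formula: x = (-1 ± √21)/2.
  ⇒ x = -sqrt(21)/2 - 1/2 ≈ -2.7913, -1/2 + sqrt(21)/2 ≈ 1.7913

f''(x) = 2*(-4*x^2*(2*x + 1) + (6*x + 1)*(x^2 + 5))/(x^2 + 5)^3
Second-derivative test at each critical point:
  f''(-2.7913) = -0.0560 < 0 → local maximum
  f''(1.7913) = 0.1360 > 0 → local minimum

Critical points: x = -sqrt(21)/2 - 1/2 ≈ -2.7913 (local maximum); x = -1/2 + sqrt(21)/2 ≈ 1.7913 (local minimum)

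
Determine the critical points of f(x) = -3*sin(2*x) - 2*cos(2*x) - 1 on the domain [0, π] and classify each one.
f'(x) = 4*sin(2*x) - 6*cos(2*x)

Solve f'(x) = 0 on [0, π]:
  f'(x) = 0 ⇔ -3*cos(2*x) = -2*sin(2*x) ⇔ tan(2*x) = 3/2, i.e. 2*x = arctan(3/2) + nπ; keep the solutions lying in [0, π].
  ⇒ x = atan(3/2)/2 ≈ 0.4914, atan(3/2)/2 + pi/2 ≈ 2.0622

f''(x) = 12*sin(2*x) + 8*cos(2*x)
Second-derivative test at each critical point:
  f''(0.4914) = 14.4222 > 0 → local minimum
  f''(2.0622) = -14.4222 < 0 → local maximum

Critical points: x = atan(3/2)/2 ≈ 0.4914 (local minimum); x = atan(3/2)/2 + pi/2 ≈ 2.0622 (local maximum)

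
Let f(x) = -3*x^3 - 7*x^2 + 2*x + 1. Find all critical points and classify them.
f'(x) = -9*x^2 - 14*x + 2

Solve f'(x) = 0:
  9*x^2 + 14*x - 2 = 0 has no rational roots; quadratic formula: x = (-14 ± √268)/18.
  ⇒ x = -sqrt(67)/9 - 7/9 ≈ -1.6873, -7/9 + sqrt(67)/9 ≈ 0.1317

f''(x) = -18*x - 14
Second-derivative test at each critical point:
  f''(-1.6873) = 16.3707 > 0 → local minimum
  f''(0.1317) = -16.3707 < 0 → local maximum

Critical points: x = -sqrt(67)/9 - 7/9 ≈ -1.6873 (local minimum); x = -7/9 + sqrt(67)/9 ≈ 0.1317 (local maximum)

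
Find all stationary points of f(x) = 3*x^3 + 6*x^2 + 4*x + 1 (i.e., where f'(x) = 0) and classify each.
f'(x) = 9*x^2 + 12*x + 4

Solve f'(x) = 0:
  Factor: 9*x^2 + 12*x + 4 = (3*x + 2)^2 = 0.
  ⇒ x = -2/3

f''(x) = 18*x + 12
Second-derivative test at each critical point:
  f''(-2/3) = 0, so the second-derivative test is inconclusive; use the first-derivative test: f'(-11/12) = 0.5625, f'(-5/12) = 0.5625 — f' is positive on both sides (no sign change) → neither a local maximum nor a local minimum

Critical points: x = -2/3 (neither)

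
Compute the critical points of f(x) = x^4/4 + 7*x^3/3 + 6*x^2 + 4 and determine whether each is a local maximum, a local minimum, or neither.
f'(x) = x*(x^2 + 7*x + 12)

Solve f'(x) = 0:
  Factor: x^3 + 7*x^2 + 12*x = x*(x + 3)*(x + 4) = 0.
  ⇒ x = -4, -3, 0

f''(x) = 3*x^2 + 14*x + 12
Second-derivative test at each critical point:
  f''(-4) = 4 > 0 → local minimum
  f''(-3) = -3 < 0 → local maximum
  f''(0) = 12 > 0 → local minimum

Critical points: x = -4 (local minimum); x = -3 (local maximum); x = 0 (local minimum)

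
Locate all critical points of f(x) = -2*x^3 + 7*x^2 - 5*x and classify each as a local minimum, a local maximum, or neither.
f'(x) = -6*x^2 + 14*x - 5

Solve f'(x) = 0:
  6*x^2 - 14*x + 5 = 0 has no rational roots; quadratic formula: x = (14 ± √76)/12.
  ⇒ x = 7/6 - sqrt(19)/6 ≈ 0.4402, sqrt(19)/6 + 7/6 ≈ 1.8931

f''(x) = 14 - 12*x
Second-derivative test at each critical point:
  f''(0.4402) = 8.7178 > 0 → local minimum
  f''(1.8931) = -8.7178 < 0 → local maximum

Critical points: x = 7/6 - sqrt(19)/6 ≈ 0.4402 (local minimum); x = sqrt(19)/6 + 7/6 ≈ 1.8931 (local maximum)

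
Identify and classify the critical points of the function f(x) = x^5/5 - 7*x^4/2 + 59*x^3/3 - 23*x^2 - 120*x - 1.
f'(x) = x^4 - 14*x^3 + 59*x^2 - 46*x - 120

Solve f'(x) = 0:
  Factor: x^4 - 14*x^3 + 59*x^2 - 46*x - 120 = (x - 6)*(x - 5)*(x - 4)*(x + 1) = 0.
  ⇒ x = -1, 4, 5, 6

f''(x) = 4*x^3 - 42*x^2 + 118*x - 46
Second-derivative test at each critical point:
  f''(-1) = -210 < 0 → local maximum
  f''(4) = 10 > 0 → local minimum
  f''(5) = -6 < 0 → local maximum
  f''(6) = 14 > 0 → local minimum

Critical points: x = -1 (local maximum); x = 4 (local minimum); x = 5 (local maximum); x = 6 (local minimum)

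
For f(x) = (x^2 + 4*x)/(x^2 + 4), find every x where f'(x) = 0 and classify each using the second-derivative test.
f'(x) = 4*(-x^2 + 2*x + 4)/(x^4 + 8*x^2 + 16)

Solve f'(x) = 0:
  f'(x) = -4*(x^2 - 2*x - 4)/(x^2 + 4)^2; the denominator is positive wherever f is defined, so f'(x) = 0 ⇔ -4*x^2 + 8*x + 16 = 0.
  Factor: -4*x^2 + 8*x + 16 = -4*(x^2 - 2*x - 4); x^2 - 2*x - 4 = 0 has no rational roots; quadratic formula: x = (2 ± √20)/2.
  ⇒ x = 1 - sqrt(5) ≈ -1.2361, 1 + sqrt(5) ≈ 3.2361

f''(x) = 8*(x^3 - 3*x^2 - 12*x + 4)/(x^6 + 12*x^4 + 48*x^2 + 64)
Second-derivative test at each critical point:
  f''(-1.2361) = 0.5854 > 0 → local minimum
  f''(3.2361) = -0.0854 < 0 → local maximum

Critical points: x = 1 - sqrt(5) ≈ -1.2361 (local minimum); x = 1 + sqrt(5) ≈ 3.2361 (local maximum)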